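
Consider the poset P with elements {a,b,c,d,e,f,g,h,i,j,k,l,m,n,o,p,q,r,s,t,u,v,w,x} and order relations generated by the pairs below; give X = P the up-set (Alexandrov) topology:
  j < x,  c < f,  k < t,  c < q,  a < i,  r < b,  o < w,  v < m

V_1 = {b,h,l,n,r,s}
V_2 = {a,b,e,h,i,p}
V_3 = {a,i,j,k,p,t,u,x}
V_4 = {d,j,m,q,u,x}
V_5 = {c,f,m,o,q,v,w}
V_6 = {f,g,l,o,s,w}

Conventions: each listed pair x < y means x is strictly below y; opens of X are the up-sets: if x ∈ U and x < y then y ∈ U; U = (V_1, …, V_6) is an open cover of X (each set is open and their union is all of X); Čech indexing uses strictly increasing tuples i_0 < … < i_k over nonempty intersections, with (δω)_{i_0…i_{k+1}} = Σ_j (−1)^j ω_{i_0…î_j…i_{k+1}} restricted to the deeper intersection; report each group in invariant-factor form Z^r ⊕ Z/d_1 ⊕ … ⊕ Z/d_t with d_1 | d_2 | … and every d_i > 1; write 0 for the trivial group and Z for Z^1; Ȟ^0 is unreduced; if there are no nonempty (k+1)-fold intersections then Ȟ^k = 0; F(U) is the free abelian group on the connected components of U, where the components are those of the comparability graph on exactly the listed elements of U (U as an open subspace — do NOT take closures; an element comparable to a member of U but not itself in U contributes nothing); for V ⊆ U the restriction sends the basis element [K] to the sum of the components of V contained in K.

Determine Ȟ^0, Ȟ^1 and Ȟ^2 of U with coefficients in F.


nonempty intersections:
  V12={b,h} V16={l,s} V23={a,i,p} V34={j,u,x} V45={m,q} V56={f,o,w}
components per intersection:
  V1: {b,r} {h} {l} {n} {s}
  V2: {a,i} {b} {e} {h} {p}
  V3: {a,i} {j,x} {k,t} {p} {u}
  V4: {d} {j,x} {m} {q} {u}
  V5: {c,f,q} {m,v} {o,w}
  V6: {f} {g} {l} {o,w} {s}
  V12: {b} {h}
  V16: {l} {s}
  V23: {a,i} {p}
  V34: {j,x} {u}
  V45: {m} {q}
  V56: {f} {o,w}
C dims 28,12; δ0: rk 12, SNF 1^12
Ȟ^0: (28−12)−0=16 ⇒ Z^16
Ȟ^1: (12−0)−12=0 ⇒ 0
Ȟ^2: (0−0)−0=0 ⇒ 0

Ȟ^0 ≅ Z^16, Ȟ^1 ≅ 0, Ȟ^2 ≅ 0


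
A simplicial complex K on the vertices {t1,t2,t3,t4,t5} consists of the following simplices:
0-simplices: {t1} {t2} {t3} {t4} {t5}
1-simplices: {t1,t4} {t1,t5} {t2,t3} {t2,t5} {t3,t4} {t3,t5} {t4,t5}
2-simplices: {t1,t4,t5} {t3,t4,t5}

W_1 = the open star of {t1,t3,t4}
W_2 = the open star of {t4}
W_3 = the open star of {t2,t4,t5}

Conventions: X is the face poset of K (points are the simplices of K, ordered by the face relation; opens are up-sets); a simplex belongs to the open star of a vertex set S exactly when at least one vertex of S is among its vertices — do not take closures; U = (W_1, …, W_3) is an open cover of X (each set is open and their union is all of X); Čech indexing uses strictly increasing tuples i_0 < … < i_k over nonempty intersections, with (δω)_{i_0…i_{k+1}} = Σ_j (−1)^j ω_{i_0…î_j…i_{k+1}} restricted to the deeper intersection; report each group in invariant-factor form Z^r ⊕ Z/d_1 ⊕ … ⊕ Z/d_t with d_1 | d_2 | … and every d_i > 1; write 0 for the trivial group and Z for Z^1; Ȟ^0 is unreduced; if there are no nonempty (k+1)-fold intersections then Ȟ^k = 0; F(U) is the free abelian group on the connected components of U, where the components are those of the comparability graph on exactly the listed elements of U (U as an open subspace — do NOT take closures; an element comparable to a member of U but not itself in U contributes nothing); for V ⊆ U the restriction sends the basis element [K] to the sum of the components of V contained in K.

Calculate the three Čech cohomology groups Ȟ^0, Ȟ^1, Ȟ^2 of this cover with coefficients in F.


Ȟ^0 = Z, Ȟ^1 = Z, Ȟ^2 = 0

nerve simplices:
  W1={{t1},{t3},{t4},{t1,t4},{t1,t5},{t2,t3},{t3,t4},{t3,t5},{t4,t5},{t1,t4,t5},{t3,t4,t5}} W2={{t4},{t1,t4},{t3,t4},{t4,t5},{t1,t4,t5},{t3,t4,t5}} W3={{t2},{t4},{t5},{t1,t4},{t1,t5},{t2,t3},{t2,t5},{t3,t4},{t3,t5},{t4,t5},{t1,t4,t5},{t3,t4,t5}}
  W12={{t4},{t1,t4},{t3,t4},{t4,t5},{t1,t4,t5},{t3,t4,t5}} W13={{t4},{t1,t4},{t1,t5},{t2,t3},{t3,t4},{t3,t5},{t4,t5},{t1,t4,t5},{t3,t4,t5}} W23={{t4},{t1,t4},{t3,t4},{t4,t5},{t1,t4,t5},{t3,t4,t5}}
  W123={{t4},{t1,t4},{t3,t4},{t4,t5},{t1,t4,t5},{t3,t4,t5}}
components per intersection:
  W1: {{t1},{t3},{t4},{t1,t4},{t1,t5},{t2,t3},{t3,t4},{t3,t5},{t4,t5},{t1,t4,t5},{t3,t4,t5}}
  W2: {{t4},{t1,t4},{t3,t4},{t4,t5},{t1,t4,t5},{t3,t4,t5}}
  W3: {{t2},{t4},{t5},{t1,t4},{t1,t5},{t2,t3},{t2,t5},{t3,t4},{t3,t5},{t4,t5},{t1,t4,t5},{t3,t4,t5}}
  W12: {{t4},{t1,t4},{t3,t4},{t4,t5},{t1,t4,t5},{t3,t4,t5}}
  W13: {{t4},{t1,t4},{t1,t5},{t3,t4},{t3,t5},{t4,t5},{t1,t4,t5},{t3,t4,t5}} {{t2,t3}}
  W23: {{t4},{t1,t4},{t3,t4},{t4,t5},{t1,t4,t5},{t3,t4,t5}}
  W123: {{t4},{t1,t4},{t3,t4},{t4,t5},{t1,t4,t5},{t3,t4,t5}}
C dims 3,4,1; δ0: rk 2, SNF 1^2; δ1: rk 1, SNF 1^1
degree 0: 3−2−0 = 1 → Ȟ^0 ≅ Z
degree 1: 4−1−2 = 1 → Ȟ^1 ≅ Z
degree 2: 1−0−1 = 0 → Ȟ^2 ≅ 0


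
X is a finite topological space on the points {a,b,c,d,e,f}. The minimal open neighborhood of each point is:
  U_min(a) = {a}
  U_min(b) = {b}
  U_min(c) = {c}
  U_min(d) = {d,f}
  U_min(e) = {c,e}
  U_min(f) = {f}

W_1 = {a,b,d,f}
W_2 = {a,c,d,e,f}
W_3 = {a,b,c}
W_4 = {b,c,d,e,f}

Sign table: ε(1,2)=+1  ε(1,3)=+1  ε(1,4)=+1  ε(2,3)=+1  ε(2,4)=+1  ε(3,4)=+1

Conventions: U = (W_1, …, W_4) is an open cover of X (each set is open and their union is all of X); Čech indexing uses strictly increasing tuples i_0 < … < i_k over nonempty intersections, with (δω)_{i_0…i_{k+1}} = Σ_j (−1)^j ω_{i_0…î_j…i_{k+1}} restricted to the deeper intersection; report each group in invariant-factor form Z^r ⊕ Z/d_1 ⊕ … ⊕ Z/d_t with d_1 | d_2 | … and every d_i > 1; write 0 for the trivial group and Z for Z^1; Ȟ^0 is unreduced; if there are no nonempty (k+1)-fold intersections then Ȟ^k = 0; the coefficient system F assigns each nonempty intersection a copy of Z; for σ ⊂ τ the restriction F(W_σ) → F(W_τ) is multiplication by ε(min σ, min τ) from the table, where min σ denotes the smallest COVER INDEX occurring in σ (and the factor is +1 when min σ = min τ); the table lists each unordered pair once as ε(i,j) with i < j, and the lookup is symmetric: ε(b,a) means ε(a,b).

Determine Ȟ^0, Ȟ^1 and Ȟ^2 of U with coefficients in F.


nonempty intersections:
  W12={a,d,f} W13={a,b} W14={b,d,f} W23={a,c} W24={c,d,e,f} W34={b,c}
  W123={a} W124={d,f} W134={b} W234={c}
C dims 4,6,4; δ0: rk 3, SNF 1^3; δ1: rk 3, SNF 1^3
Ȟ^0: (4−3)−0=1 ⇒ Z
Ȟ^1: (6−3)−3=0 ⇒ 0
Ȟ^2: (4−0)−3=1 ⇒ Z

Ȟ^0 = Z,  Ȟ^1 = 0,  Ȟ^2 = Z


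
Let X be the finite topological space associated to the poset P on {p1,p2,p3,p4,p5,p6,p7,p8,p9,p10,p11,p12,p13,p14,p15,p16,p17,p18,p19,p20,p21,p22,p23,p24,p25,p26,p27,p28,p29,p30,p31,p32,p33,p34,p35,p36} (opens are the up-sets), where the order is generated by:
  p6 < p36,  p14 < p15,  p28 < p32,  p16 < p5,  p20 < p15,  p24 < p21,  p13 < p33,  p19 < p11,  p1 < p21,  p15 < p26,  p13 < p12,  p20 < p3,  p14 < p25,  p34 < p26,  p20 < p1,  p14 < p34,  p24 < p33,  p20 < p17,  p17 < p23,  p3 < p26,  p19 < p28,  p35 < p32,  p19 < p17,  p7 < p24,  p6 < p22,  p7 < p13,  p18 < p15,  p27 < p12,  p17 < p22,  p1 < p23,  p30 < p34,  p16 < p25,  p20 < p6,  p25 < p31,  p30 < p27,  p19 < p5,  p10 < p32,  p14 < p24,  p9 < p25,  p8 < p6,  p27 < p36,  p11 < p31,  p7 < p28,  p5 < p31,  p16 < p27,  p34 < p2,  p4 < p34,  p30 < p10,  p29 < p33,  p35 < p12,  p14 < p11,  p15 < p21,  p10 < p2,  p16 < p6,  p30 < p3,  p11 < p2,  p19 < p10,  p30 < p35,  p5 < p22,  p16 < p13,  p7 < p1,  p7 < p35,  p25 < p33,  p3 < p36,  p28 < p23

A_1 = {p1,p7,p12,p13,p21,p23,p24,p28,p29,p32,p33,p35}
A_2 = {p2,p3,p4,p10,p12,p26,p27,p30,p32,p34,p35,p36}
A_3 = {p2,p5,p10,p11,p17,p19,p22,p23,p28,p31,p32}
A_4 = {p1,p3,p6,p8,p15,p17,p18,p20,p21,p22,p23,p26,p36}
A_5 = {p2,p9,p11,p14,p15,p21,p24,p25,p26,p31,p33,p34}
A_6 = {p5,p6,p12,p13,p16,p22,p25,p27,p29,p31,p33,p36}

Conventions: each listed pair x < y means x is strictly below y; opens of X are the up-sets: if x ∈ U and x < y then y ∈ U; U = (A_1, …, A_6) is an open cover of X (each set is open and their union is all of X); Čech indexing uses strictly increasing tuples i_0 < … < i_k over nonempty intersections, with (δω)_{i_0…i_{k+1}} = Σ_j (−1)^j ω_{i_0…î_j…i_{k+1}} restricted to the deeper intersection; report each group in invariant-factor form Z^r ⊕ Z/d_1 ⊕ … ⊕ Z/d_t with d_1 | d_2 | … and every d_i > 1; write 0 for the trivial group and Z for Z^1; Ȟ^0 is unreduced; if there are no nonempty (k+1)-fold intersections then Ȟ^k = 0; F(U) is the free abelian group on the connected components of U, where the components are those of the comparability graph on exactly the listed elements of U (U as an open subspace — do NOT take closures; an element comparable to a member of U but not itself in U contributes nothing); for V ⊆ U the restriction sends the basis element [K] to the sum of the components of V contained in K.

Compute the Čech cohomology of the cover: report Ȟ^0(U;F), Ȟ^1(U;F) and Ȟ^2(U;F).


nerve simplices:
  A12={p12,p32,p35} A13={p23,p28,p32} A14={p1,p21,p23} A15={p21,p24,p33} A16={p12,p13,p29,p33} A23={p2,p10,p32} A24={p3,p26,p36} A25={p2,p26,p34} A26={p12,p27,p36} A34={p17,p22,p23} A35={p2,p11,p31} A36={p5,p22,p31} A45={p15,p21,p26} A46={p6,p22,p36} A56={p25,p31,p33}
  A123={p32} A126={p12} A134={p23} A145={p21} A156={p33} A235={p2} A245={p26} A246={p36} A346={p22} A356={p31}
components per intersection:
  A1: {p1,p7,p12,p13,p21,p23,p24,p28,p29,p32,p33,p35}
  A2: {p2,p3,p4,p10,p12,p26,p27,p30,p32,p34,p35,p36}
  A3: {p2,p5,p10,p11,p17,p19,p22,p23,p28,p31,p32}
  A4: {p1,p3,p6,p8,p15,p17,p18,p20,p21,p22,p23,p26,p36}
  A5: {p2,p9,p11,p14,p15,p21,p24,p25,p26,p31,p33,p34}
  A6: {p5,p6,p12,p13,p16,p22,p25,p27,p29,p31,p33,p36}
  A12: {p12,p32,p35}
  A13: {p23,p28,p32}
  A14: {p1,p21,p23}
  A15: {p21,p24,p33}
  A16: {p12,p13,p29,p33}
  A23: {p2,p10,p32}
  A24: {p3,p26,p36}
  A25: {p2,p26,p34}
  A26: {p12,p27,p36}
  A34: {p17,p22,p23}
  A35: {p2,p11,p31}
  A36: {p5,p22,p31}
  A45: {p15,p21,p26}
  A46: {p6,p22,p36}
  A56: {p25,p31,p33}
  A123: {p32}
  A126: {p12}
  A134: {p23}
  A145: {p21}
  A156: {p33}
  A235: {p2}
  A245: {p26}
  A246: {p36}
  A346: {p22}
  A356: {p31}
C dims 6,15,10; δ0: rk 5, SNF 1^5; δ1: rk 10, SNF 1^9·2
degree 0: 6−5−0 = 1 → Ȟ^0 ≅ Z
degree 1: 15−10−5 = 0 → Ȟ^1 ≅ 0
degree 2: 10−0−10 = 0 plus torsion [2] → Ȟ^2 ≅ Z/2

Ȟ^0 = Z, Ȟ^1 = 0, Ȟ^2 = Z/2


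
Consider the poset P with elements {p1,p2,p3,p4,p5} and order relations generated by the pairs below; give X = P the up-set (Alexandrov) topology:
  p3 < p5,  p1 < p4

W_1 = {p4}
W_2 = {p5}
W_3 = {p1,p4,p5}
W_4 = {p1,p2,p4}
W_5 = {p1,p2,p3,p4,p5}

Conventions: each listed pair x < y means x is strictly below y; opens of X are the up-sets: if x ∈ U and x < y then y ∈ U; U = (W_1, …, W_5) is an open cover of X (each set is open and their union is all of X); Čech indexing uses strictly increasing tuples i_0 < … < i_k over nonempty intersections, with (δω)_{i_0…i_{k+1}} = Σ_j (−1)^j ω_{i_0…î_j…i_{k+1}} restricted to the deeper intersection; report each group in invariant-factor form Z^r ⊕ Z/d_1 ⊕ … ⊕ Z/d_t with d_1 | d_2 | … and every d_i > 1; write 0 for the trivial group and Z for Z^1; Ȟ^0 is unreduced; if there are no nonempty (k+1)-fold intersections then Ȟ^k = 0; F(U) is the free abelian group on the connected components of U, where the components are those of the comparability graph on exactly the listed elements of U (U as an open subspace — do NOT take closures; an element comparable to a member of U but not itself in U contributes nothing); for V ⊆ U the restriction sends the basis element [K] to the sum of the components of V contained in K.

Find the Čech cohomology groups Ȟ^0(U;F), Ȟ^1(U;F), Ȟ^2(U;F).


nonempty intersections:
  W13={p4} W14={p4} W15={p4} W23={p5} W25={p5} W34={p1,p4} W35={p1,p4,p5} W45={p1,p2,p4}
  W134={p4} W135={p4} W145={p4} W235={p5} W345={p1,p4}
  W1345={p4}
components per intersection:
  W1: {p4}
  W2: {p5}
  W3: {p1,p4} {p5}
  W4: {p1,p4} {p2}
  W5: {p1,p4} {p2} {p3,p5}
  W13: {p4}
  W14: {p4}
  W15: {p4}
  W23: {p5}
  W25: {p5}
  W34: {p1,p4}
  W35: {p1,p4} {p5}
  W45: {p1,p4} {p2}
  W134: {p4}
  W135: {p4}
  W145: {p4}
  W235: {p5}
  W345: {p1,p4}
  W1345: {p4}
C dims 9,10,5,1; δ0: rk 6, SNF 1^6; δ1: rk 4, SNF 1^4; δ2: rk 1, SNF 1^1
Ȟ^0: (9−6)−0=3 ⇒ Z^3
Ȟ^1: (10−4)−6=0 ⇒ 0
Ȟ^2: (5−1)−4=0 ⇒ 0

Ȟ^0 ≅ Z^3, Ȟ^1 ≅ 0 and Ȟ^2 ≅ 0


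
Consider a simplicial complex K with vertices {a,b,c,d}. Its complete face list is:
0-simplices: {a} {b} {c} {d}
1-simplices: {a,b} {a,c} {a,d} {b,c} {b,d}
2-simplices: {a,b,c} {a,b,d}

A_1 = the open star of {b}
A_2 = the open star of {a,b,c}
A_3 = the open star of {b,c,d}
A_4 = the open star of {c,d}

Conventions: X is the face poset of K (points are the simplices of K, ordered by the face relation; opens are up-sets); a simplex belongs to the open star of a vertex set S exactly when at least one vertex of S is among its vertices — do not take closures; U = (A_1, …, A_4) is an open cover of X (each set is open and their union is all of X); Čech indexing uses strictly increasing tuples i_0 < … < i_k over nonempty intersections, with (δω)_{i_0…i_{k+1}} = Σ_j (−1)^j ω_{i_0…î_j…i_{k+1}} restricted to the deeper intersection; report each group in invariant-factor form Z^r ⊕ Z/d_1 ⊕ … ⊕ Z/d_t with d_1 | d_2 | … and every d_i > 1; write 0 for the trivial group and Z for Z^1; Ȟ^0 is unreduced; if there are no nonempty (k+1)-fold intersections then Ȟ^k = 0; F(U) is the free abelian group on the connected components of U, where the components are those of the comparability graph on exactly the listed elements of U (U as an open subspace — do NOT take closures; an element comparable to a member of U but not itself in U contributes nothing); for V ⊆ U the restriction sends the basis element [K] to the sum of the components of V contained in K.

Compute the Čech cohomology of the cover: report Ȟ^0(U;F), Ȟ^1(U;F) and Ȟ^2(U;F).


cover nerve:
  A1={{b},{a,b},{b,c},{b,d},{a,b,c},{a,b,d}} A2={{a},{b},{c},{a,b},{a,c},{a,d},{b,c},{b,d},{a,b,c},{a,b,d}} A3={{b},{c},{d},{a,b},{a,c},{a,d},{b,c},{b,d},{a,b,c},{a,b,d}} A4={{c},{d},{a,c},{a,d},{b,c},{b,d},{a,b,c},{a,b,d}}
  A12={{b},{a,b},{b,c},{b,d},{a,b,c},{a,b,d}} A13={{b},{a,b},{b,c},{b,d},{a,b,c},{a,b,d}} A14={{b,c},{b,d},{a,b,c},{a,b,d}} A23={{b},{c},{a,b},{a,c},{a,d},{b,c},{b,d},{a,b,c},{a,b,d}} A24={{c},{a,c},{a,d},{b,c},{b,d},{a,b,c},{a,b,d}} A34={{c},{d},{a,c},{a,d},{b,c},{b,d},{a,b,c},{a,b,d}}
  A123={{b},{a,b},{b,c},{b,d},{a,b,c},{a,b,d}} A124={{b,c},{b,d},{a,b,c},{a,b,d}} A134={{b,c},{b,d},{a,b,c},{a,b,d}} A234={{c},{a,c},{a,d},{b,c},{b,d},{a,b,c},{a,b,d}}
  A1234={{b,c},{b,d},{a,b,c},{a,b,d}}
components per intersection:
  A1: {{b},{a,b},{b,c},{b,d},{a,b,c},{a,b,d}}
  A2: {{a},{b},{c},{a,b},{a,c},{a,d},{b,c},{b,d},{a,b,c},{a,b,d}}
  A3: {{b},{c},{d},{a,b},{a,c},{a,d},{b,c},{b,d},{a,b,c},{a,b,d}}
  A4: {{c},{a,c},{b,c},{a,b,c}} {{d},{a,d},{b,d},{a,b,d}}
  A12: {{b},{a,b},{b,c},{b,d},{a,b,c},{a,b,d}}
  A13: {{b},{a,b},{b,c},{b,d},{a,b,c},{a,b,d}}
  A14: {{b,c},{a,b,c}} {{b,d},{a,b,d}}
  A23: {{b},{c},{a,b},{a,c},{a,d},{b,c},{b,d},{a,b,c},{a,b,d}}
  A24: {{c},{a,c},{b,c},{a,b,c}} {{a,d},{b,d},{a,b,d}}
  A34: {{c},{a,c},{b,c},{a,b,c}} {{d},{a,d},{b,d},{a,b,d}}
  A123: {{b},{a,b},{b,c},{b,d},{a,b,c},{a,b,d}}
  A124: {{b,c},{a,b,c}} {{b,d},{a,b,d}}
  A134: {{b,c},{a,b,c}} {{b,d},{a,b,d}}
  A234: {{c},{a,c},{b,c},{a,b,c}} {{a,d},{b,d},{a,b,d}}
  A1234: {{b,c},{a,b,c}} {{b,d},{a,b,d}}
C dims 5,9,7,2; δ0: rk 4, SNF 1^4; δ1: rk 5, SNF 1^5; δ2: rk 2, SNF 1^2
Ȟ^0: (5−4)−0=1 ⇒ Z
Ȟ^1: (9−5)−4=0 ⇒ 0
Ȟ^2: (7−2)−5=0 ⇒ 0

Ȟ^0(U;F) ≅ Z; Ȟ^1(U;F) ≅ 0; Ȟ^2(U;F) ≅ 0


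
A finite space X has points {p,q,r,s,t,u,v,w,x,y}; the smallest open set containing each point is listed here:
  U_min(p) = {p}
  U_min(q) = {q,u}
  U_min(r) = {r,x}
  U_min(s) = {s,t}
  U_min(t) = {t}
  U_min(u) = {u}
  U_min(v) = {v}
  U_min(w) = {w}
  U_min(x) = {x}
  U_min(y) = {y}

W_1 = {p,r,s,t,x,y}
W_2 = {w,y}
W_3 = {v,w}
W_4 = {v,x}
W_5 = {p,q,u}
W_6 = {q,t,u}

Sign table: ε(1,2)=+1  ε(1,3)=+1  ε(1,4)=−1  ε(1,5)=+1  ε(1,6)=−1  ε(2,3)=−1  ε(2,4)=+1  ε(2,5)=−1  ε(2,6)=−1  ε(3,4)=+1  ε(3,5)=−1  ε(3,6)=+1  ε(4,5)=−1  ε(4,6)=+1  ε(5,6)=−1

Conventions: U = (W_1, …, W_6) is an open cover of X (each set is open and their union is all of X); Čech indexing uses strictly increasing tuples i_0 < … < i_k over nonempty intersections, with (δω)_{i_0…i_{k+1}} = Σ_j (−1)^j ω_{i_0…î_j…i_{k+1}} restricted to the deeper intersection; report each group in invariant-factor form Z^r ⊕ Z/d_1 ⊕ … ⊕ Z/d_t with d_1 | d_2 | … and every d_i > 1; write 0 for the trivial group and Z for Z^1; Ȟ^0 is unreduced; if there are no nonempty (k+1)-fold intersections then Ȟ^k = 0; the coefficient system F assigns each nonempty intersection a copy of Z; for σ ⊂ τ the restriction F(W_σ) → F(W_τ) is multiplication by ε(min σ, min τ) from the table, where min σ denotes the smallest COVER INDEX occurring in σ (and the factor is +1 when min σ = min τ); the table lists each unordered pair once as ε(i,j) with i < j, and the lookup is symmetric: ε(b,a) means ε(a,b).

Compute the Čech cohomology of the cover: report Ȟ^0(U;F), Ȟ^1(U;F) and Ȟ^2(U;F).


nonempty intersections:
  W12={y} W14={x} W15={p} W16={t} W23={w} W34={v} W56={q,u}
C dims 6,7; δ0: rk 5, SNF 1^5
Ȟ^0: (6−5)−0=1 ⇒ Z
Ȟ^1: (7−0)−5=2 ⇒ Z^2
Ȟ^2: (0−0)−0=0 ⇒ 0

Ȟ^0 ≅ Z, Ȟ^1 ≅ Z^2 and Ȟ^2 ≅ 0


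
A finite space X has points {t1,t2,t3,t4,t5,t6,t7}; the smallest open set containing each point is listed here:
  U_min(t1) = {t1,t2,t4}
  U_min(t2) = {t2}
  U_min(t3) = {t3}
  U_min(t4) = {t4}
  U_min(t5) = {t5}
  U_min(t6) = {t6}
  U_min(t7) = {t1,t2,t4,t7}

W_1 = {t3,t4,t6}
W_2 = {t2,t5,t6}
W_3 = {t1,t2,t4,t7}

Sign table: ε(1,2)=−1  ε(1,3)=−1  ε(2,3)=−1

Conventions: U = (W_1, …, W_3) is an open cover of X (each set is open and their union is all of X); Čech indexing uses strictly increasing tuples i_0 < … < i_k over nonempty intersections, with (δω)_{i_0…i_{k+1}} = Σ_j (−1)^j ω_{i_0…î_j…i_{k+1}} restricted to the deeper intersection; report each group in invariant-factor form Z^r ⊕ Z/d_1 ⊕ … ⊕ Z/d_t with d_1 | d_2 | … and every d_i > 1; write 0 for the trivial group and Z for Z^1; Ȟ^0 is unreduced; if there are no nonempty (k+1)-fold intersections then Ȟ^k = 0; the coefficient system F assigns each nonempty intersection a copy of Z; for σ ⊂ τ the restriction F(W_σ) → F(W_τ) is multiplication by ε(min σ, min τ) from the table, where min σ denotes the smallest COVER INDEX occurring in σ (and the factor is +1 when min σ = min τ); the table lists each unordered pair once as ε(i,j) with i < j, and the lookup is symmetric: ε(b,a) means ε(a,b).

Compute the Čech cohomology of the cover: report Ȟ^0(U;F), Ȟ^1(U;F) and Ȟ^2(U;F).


cover nerve:
  W12={t6} W13={t4} W23={t2}
C dims 3,3; δ0: rk 3, SNF 1^2·2
Ȟ^0: (3−3)−0=0 ⇒ 0
Ȟ^1: (3−0)−3=0 plus torsion [2] ⇒ Z/2
Ȟ^2: (0−0)−0=0 ⇒ 0

Ȟ^0 ≅ 0; Ȟ^1 ≅ Z/2; Ȟ^2 ≅ 0


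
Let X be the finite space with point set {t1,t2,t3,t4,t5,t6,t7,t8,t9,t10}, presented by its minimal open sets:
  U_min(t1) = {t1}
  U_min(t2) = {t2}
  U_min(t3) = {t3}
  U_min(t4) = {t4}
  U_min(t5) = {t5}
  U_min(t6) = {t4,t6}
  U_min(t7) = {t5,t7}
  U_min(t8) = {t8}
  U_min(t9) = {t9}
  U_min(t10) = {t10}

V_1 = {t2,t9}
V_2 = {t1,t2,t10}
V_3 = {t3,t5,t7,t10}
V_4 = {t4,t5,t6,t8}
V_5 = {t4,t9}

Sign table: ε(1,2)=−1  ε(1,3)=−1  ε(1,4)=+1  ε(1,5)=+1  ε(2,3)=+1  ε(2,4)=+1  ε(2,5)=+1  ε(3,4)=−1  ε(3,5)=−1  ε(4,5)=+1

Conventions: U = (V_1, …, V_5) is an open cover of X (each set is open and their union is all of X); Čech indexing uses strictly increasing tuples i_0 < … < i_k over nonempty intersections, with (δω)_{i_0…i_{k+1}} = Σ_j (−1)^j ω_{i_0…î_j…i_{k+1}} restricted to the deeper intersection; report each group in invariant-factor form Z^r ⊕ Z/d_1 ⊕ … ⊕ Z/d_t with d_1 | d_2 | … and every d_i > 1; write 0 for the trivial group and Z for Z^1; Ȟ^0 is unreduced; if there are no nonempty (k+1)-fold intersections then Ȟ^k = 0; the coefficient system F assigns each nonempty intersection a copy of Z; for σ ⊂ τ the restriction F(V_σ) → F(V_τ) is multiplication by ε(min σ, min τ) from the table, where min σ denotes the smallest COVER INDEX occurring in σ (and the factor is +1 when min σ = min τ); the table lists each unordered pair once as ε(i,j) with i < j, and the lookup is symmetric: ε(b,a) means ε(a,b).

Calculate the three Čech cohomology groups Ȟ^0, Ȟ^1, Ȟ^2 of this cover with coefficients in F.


Ȟ^0 ≅ Z, Ȟ^1 ≅ Z and Ȟ^2 ≅ 0

nerve simplices:
  V12={t2} V15={t9} V23={t10} V34={t5} V45={t4}
C dims 5,5; δ0: rk 4, SNF 1^4
degree 0: 5−4−0 = 1 → Ȟ^0 ≅ Z
degree 1: 5−0−4 = 1 → Ȟ^1 ≅ Z
degree 2: 0−0−0 = 0 → Ȟ^2 ≅ 0


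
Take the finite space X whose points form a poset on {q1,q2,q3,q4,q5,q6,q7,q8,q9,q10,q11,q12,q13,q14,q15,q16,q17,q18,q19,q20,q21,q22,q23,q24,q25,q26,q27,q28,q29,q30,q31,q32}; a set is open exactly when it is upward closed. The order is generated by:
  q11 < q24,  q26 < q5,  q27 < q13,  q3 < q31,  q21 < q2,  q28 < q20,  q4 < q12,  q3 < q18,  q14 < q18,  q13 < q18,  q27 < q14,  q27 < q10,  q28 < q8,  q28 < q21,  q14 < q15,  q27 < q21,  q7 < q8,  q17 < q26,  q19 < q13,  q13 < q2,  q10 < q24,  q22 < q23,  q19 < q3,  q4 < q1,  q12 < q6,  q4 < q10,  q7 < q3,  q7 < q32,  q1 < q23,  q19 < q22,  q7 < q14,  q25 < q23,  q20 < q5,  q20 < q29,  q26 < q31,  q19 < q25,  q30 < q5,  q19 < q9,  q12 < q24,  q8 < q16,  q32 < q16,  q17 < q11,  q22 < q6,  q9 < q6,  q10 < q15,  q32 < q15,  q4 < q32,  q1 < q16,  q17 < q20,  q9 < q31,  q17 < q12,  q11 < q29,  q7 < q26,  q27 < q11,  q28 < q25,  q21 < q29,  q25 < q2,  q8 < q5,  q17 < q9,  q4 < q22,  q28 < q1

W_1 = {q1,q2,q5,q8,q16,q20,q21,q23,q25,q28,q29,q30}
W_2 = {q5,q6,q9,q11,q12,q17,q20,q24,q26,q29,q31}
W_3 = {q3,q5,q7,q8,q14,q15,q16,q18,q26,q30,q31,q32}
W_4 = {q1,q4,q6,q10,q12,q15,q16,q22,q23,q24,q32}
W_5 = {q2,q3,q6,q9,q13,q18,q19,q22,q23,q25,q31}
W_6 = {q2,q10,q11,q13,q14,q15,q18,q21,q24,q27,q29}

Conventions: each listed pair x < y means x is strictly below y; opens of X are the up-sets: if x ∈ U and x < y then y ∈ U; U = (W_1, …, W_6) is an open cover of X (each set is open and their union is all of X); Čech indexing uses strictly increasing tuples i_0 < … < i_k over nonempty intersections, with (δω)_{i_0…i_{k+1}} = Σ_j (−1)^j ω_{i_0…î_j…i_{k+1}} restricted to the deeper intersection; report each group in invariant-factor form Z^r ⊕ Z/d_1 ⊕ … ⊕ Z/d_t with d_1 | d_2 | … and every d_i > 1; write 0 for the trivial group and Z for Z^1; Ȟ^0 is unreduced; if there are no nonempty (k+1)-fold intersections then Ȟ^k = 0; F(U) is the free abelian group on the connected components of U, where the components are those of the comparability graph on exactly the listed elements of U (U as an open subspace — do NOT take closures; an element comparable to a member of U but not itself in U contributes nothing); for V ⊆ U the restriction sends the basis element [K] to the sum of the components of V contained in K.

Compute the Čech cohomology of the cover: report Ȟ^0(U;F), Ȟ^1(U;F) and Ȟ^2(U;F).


nonempty intersections:
  W12={q5,q20,q29} W13={q5,q8,q16,q30} W14={q1,q16,q23} W15={q2,q23,q25} W16={q2,q21,q29} W23={q5,q26,q31} W24={q6,q12,q24} W25={q6,q9,q31} W26={q11,q24,q29} W34={q15,q16,q32} W35={q3,q18,q31} W36={q14,q15,q18} W45={q6,q22,q23} W46={q10,q15,q24} W56={q2,q13,q18}
  W123={q5} W126={q29} W134={q16} W145={q23} W156={q2} W235={q31} W245={q6} W246={q24} W346={q15} W356={q18}
components per intersection:
  W1: {q1,q2,q5,q8,q16,q20,q21,q23,q25,q28,q29,q30}
  W2: {q5,q6,q9,q11,q12,q17,q20,q24,q26,q29,q31}
  W3: {q3,q5,q7,q8,q14,q15,q16,q18,q26,q30,q31,q32}
  W4: {q1,q4,q6,q10,q12,q15,q16,q22,q23,q24,q32}
  W5: {q2,q3,q6,q9,q13,q18,q19,q22,q23,q25,q31}
  W6: {q2,q10,q11,q13,q14,q15,q18,q21,q24,q27,q29}
  W12: {q5,q20,q29}
  W13: {q5,q8,q16,q30}
  W14: {q1,q16,q23}
  W15: {q2,q23,q25}
  W16: {q2,q21,q29}
  W23: {q5,q26,q31}
  W24: {q6,q12,q24}
  W25: {q6,q9,q31}
  W26: {q11,q24,q29}
  W34: {q15,q16,q32}
  W35: {q3,q18,q31}
  W36: {q14,q15,q18}
  W45: {q6,q22,q23}
  W46: {q10,q15,q24}
  W56: {q2,q13,q18}
  W123: {q5}
  W126: {q29}
  W134: {q16}
  W145: {q23}
  W156: {q2}
  W235: {q31}
  W245: {q6}
  W246: {q24}
  W346: {q15}
  W356: {q18}
C dims 6,15,10; δ0: rk 5, SNF 1^5; δ1: rk 10, SNF 1^9·2
Ȟ^0: (6−5)−0=1 ⇒ Z
Ȟ^1: (15−10)−5=0 ⇒ 0
Ȟ^2: (10−0)−10=0 plus torsion [2] ⇒ Z/2

Ȟ^0 = Z, Ȟ^1 = 0, Ȟ^2 = Z/2


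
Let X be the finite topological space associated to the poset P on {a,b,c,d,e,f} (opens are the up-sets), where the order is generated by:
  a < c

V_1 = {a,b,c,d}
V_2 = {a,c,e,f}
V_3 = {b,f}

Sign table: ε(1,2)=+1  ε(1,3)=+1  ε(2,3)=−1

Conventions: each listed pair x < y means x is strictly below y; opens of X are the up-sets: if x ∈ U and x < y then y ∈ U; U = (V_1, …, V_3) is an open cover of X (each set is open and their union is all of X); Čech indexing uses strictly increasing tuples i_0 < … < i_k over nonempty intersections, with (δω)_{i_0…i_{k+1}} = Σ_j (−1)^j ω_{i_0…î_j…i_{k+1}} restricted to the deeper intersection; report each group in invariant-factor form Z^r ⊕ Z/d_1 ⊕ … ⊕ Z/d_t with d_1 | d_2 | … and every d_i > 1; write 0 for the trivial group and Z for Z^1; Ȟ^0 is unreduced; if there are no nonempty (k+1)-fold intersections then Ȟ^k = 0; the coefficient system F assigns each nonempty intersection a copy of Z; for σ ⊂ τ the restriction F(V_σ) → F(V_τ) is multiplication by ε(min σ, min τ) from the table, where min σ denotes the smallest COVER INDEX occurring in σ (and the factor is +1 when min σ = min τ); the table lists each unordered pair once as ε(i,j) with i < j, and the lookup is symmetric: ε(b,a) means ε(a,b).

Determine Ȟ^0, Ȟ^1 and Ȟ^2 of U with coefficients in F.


nerve simplices:
  V12={a,c} V13={b} V23={f}
C dims 3,3; δ0: rk 3, SNF 1^2·2
degree 0: 3−3−0 = 0 → Ȟ^0 ≅ 0
degree 1: 3−0−3 = 0 plus torsion [2] → Ȟ^1 ≅ Z/2
degree 2: 0−0−0 = 0 → Ȟ^2 ≅ 0

Ȟ^0(U;F) ≅ 0; Ȟ^1(U;F) ≅ Z/2; Ȟ^2(U;F) ≅ 0


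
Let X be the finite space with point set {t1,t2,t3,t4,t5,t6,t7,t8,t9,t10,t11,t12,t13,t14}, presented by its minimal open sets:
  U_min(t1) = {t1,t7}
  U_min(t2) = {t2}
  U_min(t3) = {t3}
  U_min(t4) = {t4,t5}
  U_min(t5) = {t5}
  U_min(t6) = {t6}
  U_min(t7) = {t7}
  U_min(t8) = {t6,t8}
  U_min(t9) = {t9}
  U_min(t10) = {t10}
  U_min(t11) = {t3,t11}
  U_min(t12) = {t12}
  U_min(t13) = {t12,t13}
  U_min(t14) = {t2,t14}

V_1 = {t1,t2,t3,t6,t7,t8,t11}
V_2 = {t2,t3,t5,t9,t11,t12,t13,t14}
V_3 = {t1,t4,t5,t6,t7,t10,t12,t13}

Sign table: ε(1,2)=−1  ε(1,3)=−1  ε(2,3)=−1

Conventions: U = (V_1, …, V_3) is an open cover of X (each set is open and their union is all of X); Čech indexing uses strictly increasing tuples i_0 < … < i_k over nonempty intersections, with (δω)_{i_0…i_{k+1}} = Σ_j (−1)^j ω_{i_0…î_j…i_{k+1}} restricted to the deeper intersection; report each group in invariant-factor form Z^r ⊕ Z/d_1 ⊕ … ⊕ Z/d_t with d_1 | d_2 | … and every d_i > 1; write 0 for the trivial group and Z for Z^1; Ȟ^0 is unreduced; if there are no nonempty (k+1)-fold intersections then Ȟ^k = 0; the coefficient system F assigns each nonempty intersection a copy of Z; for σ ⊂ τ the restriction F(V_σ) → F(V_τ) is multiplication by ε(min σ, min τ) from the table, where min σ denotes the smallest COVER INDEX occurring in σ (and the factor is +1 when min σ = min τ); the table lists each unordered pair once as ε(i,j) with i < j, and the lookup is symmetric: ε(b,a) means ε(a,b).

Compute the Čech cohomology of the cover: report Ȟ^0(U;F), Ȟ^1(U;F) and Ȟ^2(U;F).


Ȟ^0(U;F) ≅ 0; Ȟ^1(U;F) ≅ Z/2; Ȟ^2(U;F) ≅ 0

nonempty overlaps:
  V12={t2,t3,t11} V13={t1,t6,t7} V23={t5,t12,t13}
C dims 3,3; δ0: rk 3, SNF 1^2·2
degree 0: 3−3−0 = 0 → Ȟ^0 ≅ 0
degree 1: 3−0−3 = 0 plus torsion [2] → Ȟ^1 ≅ Z/2
degree 2: 0−0−0 = 0 → Ȟ^2 ≅ 0


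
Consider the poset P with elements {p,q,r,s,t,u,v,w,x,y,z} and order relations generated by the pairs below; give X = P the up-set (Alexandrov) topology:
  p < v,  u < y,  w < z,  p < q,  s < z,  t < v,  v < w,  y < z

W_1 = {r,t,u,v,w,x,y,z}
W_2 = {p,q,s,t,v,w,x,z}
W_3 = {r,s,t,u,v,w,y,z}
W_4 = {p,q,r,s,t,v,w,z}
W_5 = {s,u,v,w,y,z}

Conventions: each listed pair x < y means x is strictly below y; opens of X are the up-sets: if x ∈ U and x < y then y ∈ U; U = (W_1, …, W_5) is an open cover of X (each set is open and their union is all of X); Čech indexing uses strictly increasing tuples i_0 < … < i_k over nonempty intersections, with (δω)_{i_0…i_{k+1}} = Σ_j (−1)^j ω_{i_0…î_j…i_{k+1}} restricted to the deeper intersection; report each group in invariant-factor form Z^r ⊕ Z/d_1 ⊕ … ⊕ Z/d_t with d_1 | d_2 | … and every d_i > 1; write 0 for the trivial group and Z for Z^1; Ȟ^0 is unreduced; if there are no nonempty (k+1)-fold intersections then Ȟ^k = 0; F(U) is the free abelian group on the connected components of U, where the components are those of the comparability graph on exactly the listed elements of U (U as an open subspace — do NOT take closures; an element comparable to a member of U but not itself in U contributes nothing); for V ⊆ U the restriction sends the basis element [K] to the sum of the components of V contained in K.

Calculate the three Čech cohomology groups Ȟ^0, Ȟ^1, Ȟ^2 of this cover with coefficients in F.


cover nerve:
  W12={t,v,w,x,z} W13={r,t,u,v,w,y,z} W14={r,t,v,w,z} W15={u,v,w,y,z} W23={s,t,v,w,z} W24={p,q,s,t,v,w,z} W25={s,v,w,z} W34={r,s,t,v,w,z} W35={s,u,v,w,y,z} W45={s,v,w,z}
  W123={t,v,w,z} W124={t,v,w,z} W125={v,w,z} W134={r,t,v,w,z} W135={u,v,w,y,z} W145={v,w,z} W234={s,t,v,w,z} W235={s,v,w,z} W245={s,v,w,z} W345={s,v,w,z}
  W1234={t,v,w,z} W1235={v,w,z} W1245={v,w,z} W1345={v,w,z} W2345={s,v,w,z}
  W12345={v,w,z}
components per intersection:
  W1: {r} {t,u,v,w,y,z} {x}
  W2: {p,q,s,t,v,w,z} {x}
  W3: {r} {s,t,u,v,w,y,z}
  W4: {p,q,s,t,v,w,z} {r}
  W5: {s,u,v,w,y,z}
  W12: {t,v,w,z} {x}
  W13: {r} {t,u,v,w,y,z}
  W14: {r} {t,v,w,z}
  W15: {u,v,w,y,z}
  W23: {s,t,v,w,z}
  W24: {p,q,s,t,v,w,z}
  W25: {s,v,w,z}
  W34: {r} {s,t,v,w,z}
  W35: {s,u,v,w,y,z}
  W45: {s,v,w,z}
  W123: {t,v,w,z}
  W124: {t,v,w,z}
  W125: {v,w,z}
  W134: {r} {t,v,w,z}
  W135: {u,v,w,y,z}
  W145: {v,w,z}
  W234: {s,t,v,w,z}
  W235: {s,v,w,z}
  W245: {s,v,w,z}
  W345: {s,v,w,z}
  W1234: {t,v,w,z}
  W1235: {v,w,z}
  W1245: {v,w,z}
  W1345: {v,w,z}
  W2345: {s,v,w,z}
  W12345: {v,w,z}
C dims 10,14,11,5; δ0: rk 7, SNF 1^7; δ1: rk 7, SNF 1^7; δ2: rk 4, SNF 1^4
Ȟ^0: (10−7)−0=3 ⇒ Z^3
Ȟ^1: (14−7)−7=0 ⇒ 0
Ȟ^2: (11−4)−7=0 ⇒ 0

Ȟ^0 = Z^3,  Ȟ^1 = 0,  Ȟ^2 = 0


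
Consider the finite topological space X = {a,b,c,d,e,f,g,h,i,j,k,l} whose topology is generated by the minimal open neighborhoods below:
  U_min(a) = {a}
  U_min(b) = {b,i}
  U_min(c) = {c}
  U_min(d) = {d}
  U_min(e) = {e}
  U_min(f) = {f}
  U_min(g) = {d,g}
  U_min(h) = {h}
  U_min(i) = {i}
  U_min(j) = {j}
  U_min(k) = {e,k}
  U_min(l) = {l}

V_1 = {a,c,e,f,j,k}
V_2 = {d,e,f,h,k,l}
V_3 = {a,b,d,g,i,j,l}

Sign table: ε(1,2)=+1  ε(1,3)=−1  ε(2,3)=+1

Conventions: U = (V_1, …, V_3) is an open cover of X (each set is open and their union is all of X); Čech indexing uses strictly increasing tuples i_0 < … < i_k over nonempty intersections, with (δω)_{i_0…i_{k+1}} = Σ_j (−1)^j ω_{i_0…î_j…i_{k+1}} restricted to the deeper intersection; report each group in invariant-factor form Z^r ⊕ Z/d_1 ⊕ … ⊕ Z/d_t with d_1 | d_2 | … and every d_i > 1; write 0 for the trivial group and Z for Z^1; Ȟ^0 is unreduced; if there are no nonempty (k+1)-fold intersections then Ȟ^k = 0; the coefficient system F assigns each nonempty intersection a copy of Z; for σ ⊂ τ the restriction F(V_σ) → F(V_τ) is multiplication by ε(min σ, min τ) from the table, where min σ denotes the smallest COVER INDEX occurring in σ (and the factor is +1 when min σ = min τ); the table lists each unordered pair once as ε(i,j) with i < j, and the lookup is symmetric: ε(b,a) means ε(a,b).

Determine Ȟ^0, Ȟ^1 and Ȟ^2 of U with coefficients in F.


nerve simplices:
  V12={e,f,k} V13={a,j} V23={d,l}
C dims 3,3; δ0: rk 3, SNF 1^2·2
degree 0: 3−3−0 = 0 → Ȟ^0 ≅ 0
degree 1: 3−0−3 = 0 plus torsion [2] → Ȟ^1 ≅ Z/2
degree 2: 0−0−0 = 0 → Ȟ^2 ≅ 0

Ȟ^0 = 0,  Ȟ^1 = Z/2,  Ȟ^2 = 0


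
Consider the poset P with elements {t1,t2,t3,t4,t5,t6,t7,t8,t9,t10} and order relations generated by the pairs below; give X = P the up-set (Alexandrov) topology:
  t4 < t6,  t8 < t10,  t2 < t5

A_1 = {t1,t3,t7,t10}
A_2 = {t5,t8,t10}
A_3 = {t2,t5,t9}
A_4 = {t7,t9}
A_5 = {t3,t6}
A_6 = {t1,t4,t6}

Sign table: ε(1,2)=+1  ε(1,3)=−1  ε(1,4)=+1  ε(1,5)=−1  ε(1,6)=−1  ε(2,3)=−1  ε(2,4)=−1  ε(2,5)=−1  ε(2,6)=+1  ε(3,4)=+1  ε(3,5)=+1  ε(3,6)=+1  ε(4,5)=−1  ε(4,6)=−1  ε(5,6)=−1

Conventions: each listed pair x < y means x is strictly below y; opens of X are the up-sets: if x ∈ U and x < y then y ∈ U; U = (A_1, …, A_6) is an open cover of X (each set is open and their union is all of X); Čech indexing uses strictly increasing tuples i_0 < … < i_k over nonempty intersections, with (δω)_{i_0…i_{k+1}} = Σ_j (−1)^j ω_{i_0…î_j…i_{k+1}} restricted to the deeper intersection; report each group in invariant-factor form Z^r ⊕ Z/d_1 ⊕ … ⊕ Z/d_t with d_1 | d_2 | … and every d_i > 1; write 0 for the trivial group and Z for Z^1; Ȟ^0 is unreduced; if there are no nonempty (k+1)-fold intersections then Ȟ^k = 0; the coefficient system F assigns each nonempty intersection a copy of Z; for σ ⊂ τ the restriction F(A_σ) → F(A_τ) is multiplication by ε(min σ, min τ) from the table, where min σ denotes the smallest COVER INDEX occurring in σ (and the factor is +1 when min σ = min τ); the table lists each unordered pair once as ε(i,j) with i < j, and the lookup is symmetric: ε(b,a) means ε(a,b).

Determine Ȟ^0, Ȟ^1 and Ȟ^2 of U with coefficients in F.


nonempty intersections:
  A12={t10} A14={t7} A15={t3} A16={t1} A23={t5} A34={t9} A56={t6}
C dims 6,7; δ0: rk 6, SNF 1^5·2
Ȟ^0: (6−6)−0=0 ⇒ 0
Ȟ^1: (7−0)−6=1 plus torsion [2] ⇒ Z ⊕ Z/2
Ȟ^2: (0−0)−0=0 ⇒ 0

Ȟ^0 ≅ 0, Ȟ^1 ≅ Z ⊕ Z/2, Ȟ^2 ≅ 0


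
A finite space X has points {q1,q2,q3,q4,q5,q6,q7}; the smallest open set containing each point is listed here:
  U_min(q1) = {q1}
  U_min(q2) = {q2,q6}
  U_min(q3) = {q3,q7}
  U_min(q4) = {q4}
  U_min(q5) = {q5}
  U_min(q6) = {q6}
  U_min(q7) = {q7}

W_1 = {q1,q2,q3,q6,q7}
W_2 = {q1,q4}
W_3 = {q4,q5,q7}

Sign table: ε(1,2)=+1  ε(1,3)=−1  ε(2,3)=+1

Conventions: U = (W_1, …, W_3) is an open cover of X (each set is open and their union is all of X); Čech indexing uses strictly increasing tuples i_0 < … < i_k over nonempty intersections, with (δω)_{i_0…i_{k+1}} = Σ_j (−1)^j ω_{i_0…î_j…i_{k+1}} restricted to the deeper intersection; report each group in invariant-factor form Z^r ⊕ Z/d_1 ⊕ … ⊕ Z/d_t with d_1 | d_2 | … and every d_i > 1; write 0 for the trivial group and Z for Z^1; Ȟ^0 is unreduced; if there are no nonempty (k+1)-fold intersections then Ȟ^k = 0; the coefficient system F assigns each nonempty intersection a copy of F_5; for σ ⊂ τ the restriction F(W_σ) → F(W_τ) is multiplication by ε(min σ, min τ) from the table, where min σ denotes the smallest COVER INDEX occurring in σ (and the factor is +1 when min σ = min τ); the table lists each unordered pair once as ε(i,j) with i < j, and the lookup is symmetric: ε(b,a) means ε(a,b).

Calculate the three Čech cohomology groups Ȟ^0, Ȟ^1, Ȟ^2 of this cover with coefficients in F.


Ȟ^0 = 0, Ȟ^1 = 0 and Ȟ^2 = 0

cover nerve:
  W12={q1} W13={q7} W23={q4}
C dims 3,3; δ0: rk_F5 3
Ȟ^0: (3−3)−0=0 ⇒ 0
Ȟ^1: (3−0)−3=0 ⇒ 0
Ȟ^2: (0−0)−0=0 ⇒ 0


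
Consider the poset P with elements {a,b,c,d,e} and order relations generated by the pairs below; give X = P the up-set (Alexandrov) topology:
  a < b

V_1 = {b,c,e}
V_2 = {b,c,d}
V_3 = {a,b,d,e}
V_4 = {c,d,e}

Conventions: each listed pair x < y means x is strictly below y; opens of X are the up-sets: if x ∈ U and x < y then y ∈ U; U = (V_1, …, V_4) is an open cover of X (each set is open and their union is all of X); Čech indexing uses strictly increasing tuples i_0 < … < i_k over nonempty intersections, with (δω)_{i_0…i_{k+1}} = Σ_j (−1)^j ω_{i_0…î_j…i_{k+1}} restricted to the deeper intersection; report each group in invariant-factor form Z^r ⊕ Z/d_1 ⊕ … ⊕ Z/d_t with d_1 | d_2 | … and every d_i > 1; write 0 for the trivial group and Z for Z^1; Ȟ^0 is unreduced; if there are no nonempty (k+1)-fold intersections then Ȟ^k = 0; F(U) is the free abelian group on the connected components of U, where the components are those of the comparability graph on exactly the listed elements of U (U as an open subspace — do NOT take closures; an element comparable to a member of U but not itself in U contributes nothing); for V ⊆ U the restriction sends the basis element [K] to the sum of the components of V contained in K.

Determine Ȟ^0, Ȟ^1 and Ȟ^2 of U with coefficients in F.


nonempty overlaps:
  V12={b,c} V13={b,e} V14={c,e} V23={b,d} V24={c,d} V34={d,e}
  V123={b} V124={c} V134={e} V234={d}
components per intersection:
  V1: {b} {c} {e}
  V2: {b} {c} {d}
  V3: {a,b} {d} {e}
  V4: {c} {d} {e}
  V12: {b} {c}
  V13: {b} {e}
  V14: {c} {e}
  V23: {b} {d}
  V24: {c} {d}
  V34: {d} {e}
  V123: {b}
  V124: {c}
  V134: {e}
  V234: {d}
C dims 12,12,4; δ0: rk 8, SNF 1^8; δ1: rk 4, SNF 1^4
degree 0: 12−8−0 = 4 → Ȟ^0 ≅ Z^4
degree 1: 12−4−8 = 0 → Ȟ^1 ≅ 0
degree 2: 4−0−4 = 0 → Ȟ^2 ≅ 0

Ȟ^0 ≅ Z^4,  Ȟ^1 ≅ 0,  Ȟ^2 ≅ 0


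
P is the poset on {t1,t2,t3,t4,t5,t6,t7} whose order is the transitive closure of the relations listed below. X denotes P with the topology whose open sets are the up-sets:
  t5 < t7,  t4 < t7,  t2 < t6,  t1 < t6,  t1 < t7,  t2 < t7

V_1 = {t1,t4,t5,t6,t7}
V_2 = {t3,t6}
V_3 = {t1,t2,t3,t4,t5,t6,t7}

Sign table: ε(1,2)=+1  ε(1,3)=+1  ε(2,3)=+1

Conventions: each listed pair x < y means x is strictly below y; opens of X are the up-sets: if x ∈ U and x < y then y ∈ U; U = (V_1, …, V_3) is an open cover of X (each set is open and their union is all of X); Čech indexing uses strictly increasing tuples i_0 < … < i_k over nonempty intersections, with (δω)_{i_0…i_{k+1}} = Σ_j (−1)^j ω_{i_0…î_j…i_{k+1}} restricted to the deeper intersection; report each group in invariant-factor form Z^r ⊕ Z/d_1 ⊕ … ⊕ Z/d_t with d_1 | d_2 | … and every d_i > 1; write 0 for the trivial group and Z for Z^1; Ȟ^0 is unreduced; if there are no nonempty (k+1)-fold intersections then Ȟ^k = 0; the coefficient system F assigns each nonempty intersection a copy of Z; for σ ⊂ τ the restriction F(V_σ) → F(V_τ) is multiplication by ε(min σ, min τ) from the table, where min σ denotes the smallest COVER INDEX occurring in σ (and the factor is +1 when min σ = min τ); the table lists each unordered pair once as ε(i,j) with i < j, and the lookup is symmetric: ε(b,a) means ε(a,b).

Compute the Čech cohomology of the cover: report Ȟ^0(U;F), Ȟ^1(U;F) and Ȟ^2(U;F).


cover nerve:
  V12={t6} V13={t1,t4,t5,t6,t7} V23={t3,t6}
  V123={t6}
C dims 3,3,1; δ0: rk 2, SNF 1^2; δ1: rk 1, SNF 1^1
Ȟ^0: (3−2)−0=1 ⇒ Z
Ȟ^1: (3−1)−2=0 ⇒ 0
Ȟ^2: (1−0)−1=0 ⇒ 0

Ȟ^0(U;F) ≅ Z, Ȟ^1(U;F) ≅ 0, Ȟ^2(U;F) ≅ 0


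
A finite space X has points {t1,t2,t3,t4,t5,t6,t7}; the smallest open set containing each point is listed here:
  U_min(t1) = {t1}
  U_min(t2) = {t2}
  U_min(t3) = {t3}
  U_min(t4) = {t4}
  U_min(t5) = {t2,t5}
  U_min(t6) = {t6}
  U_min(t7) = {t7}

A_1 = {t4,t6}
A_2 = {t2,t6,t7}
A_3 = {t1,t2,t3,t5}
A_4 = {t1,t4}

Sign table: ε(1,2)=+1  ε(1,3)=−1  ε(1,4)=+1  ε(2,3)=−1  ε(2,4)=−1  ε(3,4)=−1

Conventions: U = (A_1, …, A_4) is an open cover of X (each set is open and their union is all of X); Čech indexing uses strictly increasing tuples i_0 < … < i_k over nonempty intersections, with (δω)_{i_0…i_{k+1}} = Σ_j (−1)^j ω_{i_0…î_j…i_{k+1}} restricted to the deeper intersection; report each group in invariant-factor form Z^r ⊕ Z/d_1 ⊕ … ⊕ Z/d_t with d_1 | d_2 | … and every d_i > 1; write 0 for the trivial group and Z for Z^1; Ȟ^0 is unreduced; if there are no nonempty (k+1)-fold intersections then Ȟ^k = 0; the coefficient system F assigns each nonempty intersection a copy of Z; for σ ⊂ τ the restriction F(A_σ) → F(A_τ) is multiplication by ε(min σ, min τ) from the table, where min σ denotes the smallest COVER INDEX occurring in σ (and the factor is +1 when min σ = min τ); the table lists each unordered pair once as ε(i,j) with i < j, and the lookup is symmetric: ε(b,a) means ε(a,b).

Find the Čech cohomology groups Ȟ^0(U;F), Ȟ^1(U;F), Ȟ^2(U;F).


nerve simplices:
  A12={t6} A14={t4} A23={t2} A34={t1}
C dims 4,4; δ0: rk 3, SNF 1^3
degree 0: 4−3−0 = 1 → Ȟ^0 ≅ Z
degree 1: 4−0−3 = 1 → Ȟ^1 ≅ Z
degree 2: 0−0−0 = 0 → Ȟ^2 ≅ 0

Ȟ^0 ≅ Z,  Ȟ^1 ≅ Z,  Ȟ^2 ≅ 0
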